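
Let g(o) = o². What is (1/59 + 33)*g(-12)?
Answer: 280512/59 ≈ 4754.4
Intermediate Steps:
(1/59 + 33)*g(-12) = (1/59 + 33)*(-12)² = (1/59 + 33)*144 = (1948/59)*144 = 280512/59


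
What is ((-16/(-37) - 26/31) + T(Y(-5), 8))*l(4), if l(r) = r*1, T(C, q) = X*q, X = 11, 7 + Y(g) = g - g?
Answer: 401880/1147 ≈ 350.38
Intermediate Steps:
Y(g) = -7 (Y(g) = -7 + (g - g) = -7 + 0 = -7)
T(C, q) = 11*q
l(r) = r
((-16/(-37) - 26/31) + T(Y(-5), 8))*l(4) = ((-16/(-37) - 26/31) + 11*8)*4 = ((-16*(-1/37) - 26*1/31) + 88)*4 = ((16/37 - 26/31) + 88)*4 = (-466/1147 + 88)*4 = (100470/1147)*4 = 401880/1147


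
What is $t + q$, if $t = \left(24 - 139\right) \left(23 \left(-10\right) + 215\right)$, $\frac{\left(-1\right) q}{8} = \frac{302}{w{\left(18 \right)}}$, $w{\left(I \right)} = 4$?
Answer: $1121$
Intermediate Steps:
$q = -604$ ($q = - 8 \cdot \frac{302}{4} = - 8 \cdot 302 \cdot \frac{1}{4} = \left(-8\right) \frac{151}{2} = -604$)
$t = 1725$ ($t = - 115 \left(-230 + 215\right) = \left(-115\right) \left(-15\right) = 1725$)
$t + q = 1725 - 604 = 1121$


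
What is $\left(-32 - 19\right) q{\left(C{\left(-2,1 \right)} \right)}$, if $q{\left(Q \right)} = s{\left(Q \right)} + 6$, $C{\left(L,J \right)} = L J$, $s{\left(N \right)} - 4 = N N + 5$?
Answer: $-969$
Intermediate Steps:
$s{\left(N \right)} = 9 + N^{2}$ ($s{\left(N \right)} = 4 + \left(N N + 5\right) = 4 + \left(N^{2} + 5\right) = 4 + \left(5 + N^{2}\right) = 9 + N^{2}$)
$C{\left(L,J \right)} = J L$
$q{\left(Q \right)} = 15 + Q^{2}$ ($q{\left(Q \right)} = \left(9 + Q^{2}\right) + 6 = 15 + Q^{2}$)
$\left(-32 - 19\right) q{\left(C{\left(-2,1 \right)} \right)} = \left(-32 - 19\right) \left(15 + \left(1 \left(-2\right)\right)^{2}\right) = - 51 \left(15 + \left(-2\right)^{2}\right) = - 51 \left(15 + 4\right) = \left(-51\right) 19 = -969$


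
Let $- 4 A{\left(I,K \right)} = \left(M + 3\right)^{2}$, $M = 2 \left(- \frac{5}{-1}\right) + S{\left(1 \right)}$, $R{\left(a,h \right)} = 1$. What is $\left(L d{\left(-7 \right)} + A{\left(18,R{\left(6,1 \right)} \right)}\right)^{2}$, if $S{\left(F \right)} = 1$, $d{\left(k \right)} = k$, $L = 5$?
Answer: $7056$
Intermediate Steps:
$M = 11$ ($M = 2 \left(- \frac{5}{-1}\right) + 1 = 2 \left(\left(-5\right) \left(-1\right)\right) + 1 = 2 \cdot 5 + 1 = 10 + 1 = 11$)
$A{\left(I,K \right)} = -49$ ($A{\left(I,K \right)} = - \frac{\left(11 + 3\right)^{2}}{4} = - \frac{14^{2}}{4} = \left(- \frac{1}{4}\right) 196 = -49$)
$\left(L d{\left(-7 \right)} + A{\left(18,R{\left(6,1 \right)} \right)}\right)^{2} = \left(5 \left(-7\right) - 49\right)^{2} = \left(-35 - 49\right)^{2} = \left(-84\right)^{2} = 7056$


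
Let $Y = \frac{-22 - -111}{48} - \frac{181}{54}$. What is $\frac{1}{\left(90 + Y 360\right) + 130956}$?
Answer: $\frac{6}{783041} \approx 7.6624 \cdot 10^{-6}$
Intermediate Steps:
$Y = - \frac{647}{432}$ ($Y = \left(-22 + 111\right) \frac{1}{48} - \frac{181}{54} = 89 \cdot \frac{1}{48} - \frac{181}{54} = \frac{89}{48} - \frac{181}{54} = - \frac{647}{432} \approx -1.4977$)
$\frac{1}{\left(90 + Y 360\right) + 130956} = \frac{1}{\left(90 - \frac{3235}{6}\right) + 130956} = \frac{1}{- \frac{2695}{6} + 130956} = \frac{1}{\frac{783041}{6}} = \frac{6}{783041}$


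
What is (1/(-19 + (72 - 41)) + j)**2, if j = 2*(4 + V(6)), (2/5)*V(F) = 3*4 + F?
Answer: 1385329/144 ≈ 9620.3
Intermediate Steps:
V(F) = 30 + 5*F/2 (V(F) = 5*(3*4 + F)/2 = 5*(12 + F)/2 = 30 + 5*F/2)
j = 98 (j = 2*(4 + (30 + (5/2)*6)) = 2*(4 + (30 + 15)) = 2*(4 + 45) = 2*49 = 98)
(1/(-19 + (72 - 41)) + j)**2 = (1/(-19 + (72 - 41)) + 98)**2 = (1/(-19 + 31) + 98)**2 = (1/12 + 98)**2 = (1177/12)**2 = 1385329/144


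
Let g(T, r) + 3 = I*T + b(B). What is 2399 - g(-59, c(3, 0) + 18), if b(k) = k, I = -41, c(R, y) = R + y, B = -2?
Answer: -15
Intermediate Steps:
g(T, r) = -5 - 41*T (g(T, r) = -3 + (-41*T - 2) = -3 + (-2 - 41*T) = -5 - 41*T)
2399 - g(-59, c(3, 0) + 18) = 2399 - (-5 - 41*(-59)) = 2399 - (-5 + 2419) = 2399 - 1*2414 = 2399 - 2414 = -15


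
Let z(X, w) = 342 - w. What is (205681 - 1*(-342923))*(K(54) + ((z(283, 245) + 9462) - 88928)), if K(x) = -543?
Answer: -43840042848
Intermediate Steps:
(205681 - 1*(-342923))*(K(54) + ((z(283, 245) + 9462) - 88928)) = (205681 - 1*(-342923))*(-543 + (((342 - 1*245) + 9462) - 88928)) = (205681 + 342923)*(-543 + (((342 - 245) + 9462) - 88928)) = 548604*(-543 + ((97 + 9462) - 88928)) = 548604*(-543 + (9559 - 88928)) = 548604*(-543 - 79369) = 548604*(-79912) = -43840042848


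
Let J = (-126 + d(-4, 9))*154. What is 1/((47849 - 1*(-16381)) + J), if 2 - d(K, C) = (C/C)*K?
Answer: 1/45750 ≈ 2.1858e-5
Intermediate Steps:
d(K, C) = 2 - K (d(K, C) = 2 - C/C*K = 2 - K)
J = -18480 (J = (-126 + (2 - 1*(-4)))*154 = (-126 + (2 + 4))*154 = (-126 + 6)*154 = -120*154 = -18480)
1/((47849 - 1*(-16381)) + J) = 1/((47849 - 1*(-16381)) - 18480) = 1/((47849 + 16381) - 18480) = 1/(64230 - 18480) = 1/45750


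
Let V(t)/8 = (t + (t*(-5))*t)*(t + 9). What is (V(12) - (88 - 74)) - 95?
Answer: -119053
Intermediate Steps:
V(t) = 8*(9 + t)*(t - 5*t²) (V(t) = 8*((t + (t*(-5))*t)*(t + 9)) = 8*((t + (-5*t)*t)*(9 + t)) = 8*((t - 5*t²)*(9 + t)) = 8*((9 + t)*(t - 5*t²)) = 8*(9 + t)*(t - 5*t²))
(V(12) - (88 - 74)) - 95 = (8*12*(9 - 44*12 - 5*12²) - (88 - 74)) - 95 = (8*12*(9 - 528 - 5*144) - 1*14) - 95 = (8*12*(9 - 528 - 720) - 14) - 95 = (8*12*(-1239) - 14) - 95 = (-118944 - 14) - 95 = -118958 - 95 = -119053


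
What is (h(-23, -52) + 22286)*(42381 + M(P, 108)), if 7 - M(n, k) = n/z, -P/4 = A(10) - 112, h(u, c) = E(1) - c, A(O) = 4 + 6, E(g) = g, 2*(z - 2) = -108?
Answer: 12312050494/13 ≈ 9.4708e+8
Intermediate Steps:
z = -52 (z = 2 + (½)*(-108) = 2 - 54 = -52)
A(O) = 10
h(u, c) = 1 - c
P = 408 (P = -4*(10 - 112) = -4*(-102) = 408)
M(n, k) = 7 + n/52 (M(n, k) = 7 - n/(-52) = 7 - n*(-1)/52 = 7 - (-1)*n/52 = 7 + n/52)
(h(-23, -52) + 22286)*(42381 + M(P, 108)) = ((1 - 1*(-52)) + 22286)*(42381 + (7 + (1/52)*408)) = ((1 + 52) + 22286)*(42381 + (7 + 102/13)) = (53 + 22286)*(42381 + 193/13) = 22339*(551146/13) = 12312050494/13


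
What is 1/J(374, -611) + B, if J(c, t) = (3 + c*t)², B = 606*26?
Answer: 822735418318477/52217277121 ≈ 15756.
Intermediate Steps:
B = 15756
1/J(374, -611) + B = 1/((3 + 374*(-611))²) + 15756 = 1/((3 - 228514)²) + 15756 = 1/((-228511)²) + 15756 = 1/52217277121 + 15756 = 822735418318477/52217277121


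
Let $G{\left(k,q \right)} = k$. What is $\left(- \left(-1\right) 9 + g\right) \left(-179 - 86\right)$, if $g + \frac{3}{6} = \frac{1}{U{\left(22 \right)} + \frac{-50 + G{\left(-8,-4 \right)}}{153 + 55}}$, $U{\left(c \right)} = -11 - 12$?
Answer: $- \frac{10851485}{4842} \approx -2241.1$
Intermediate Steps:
$U{\left(c \right)} = -23$ ($U{\left(c \right)} = -11 - 12 = -23$)
$g = - \frac{2629}{4842}$ ($g = - \frac{1}{2} + \frac{1}{-23 + \frac{-50 - 8}{153 + 55}} = - \frac{1}{2} + \frac{1}{-23 - \frac{58}{208}} = - \frac{1}{2} + \frac{1}{-23 - \frac{29}{104}} = - \frac{1}{2} + \frac{1}{- \frac{2421}{104}} = - \frac{1}{2} - \frac{104}{2421} = - \frac{2629}{4842} \approx -0.54296$)
$\left(- \left(-1\right) 9 + g\right) \left(-179 - 86\right) = \left(- \left(-1\right) 9 - \frac{2629}{4842}\right) \left(-179 - 86\right) = \left(\left(-1\right) \left(-9\right) - \frac{2629}{4842}\right) \left(-265\right) = \left(9 - \frac{2629}{4842}\right) \left(-265\right) = \frac{40949}{4842} \left(-265\right) = - \frac{10851485}{4842}$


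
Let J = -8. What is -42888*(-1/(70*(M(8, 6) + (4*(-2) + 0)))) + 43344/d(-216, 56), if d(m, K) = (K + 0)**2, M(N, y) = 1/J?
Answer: -560433/9100 ≈ -61.586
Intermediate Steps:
M(N, y) = -1/8 (M(N, y) = 1/(-8) = -1/8)
d(m, K) = K**2
-42888*(-1/(70*(M(8, 6) + (4*(-2) + 0)))) + 43344/d(-216, 56) = -42888*(-1/(70*(-1/8 + (4*(-2) + 0)))) + 43344/(56**2) = -42888*(-1/(70*(-1/8 + (-8 + 0)))) + 43344/3136 = -42888*(-1/(70*(-1/8 - 8))) + 43344*(1/3136) = -42888/((-70*(-65/8))) + 387/28 = -42888/2275/4 + 387/28 = -42888*4/2275 + 387/28 = -171552/2275 + 387/28 = -560433/9100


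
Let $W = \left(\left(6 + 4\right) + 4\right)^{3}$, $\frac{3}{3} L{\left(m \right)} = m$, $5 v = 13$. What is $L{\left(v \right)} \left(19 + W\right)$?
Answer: $\frac{35919}{5} \approx 7183.8$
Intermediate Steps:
$v = \frac{13}{5}$ ($v = \frac{1}{5} \cdot 13 = \frac{13}{5} \approx 2.6$)
$L{\left(m \right)} = m$
$W = 2744$ ($W = \left(10 + 4\right)^{3} = 14^{3} = 2744$)
$L{\left(v \right)} \left(19 + W\right) = \frac{13 \left(19 + 2744\right)}{5} = \frac{13}{5} \cdot 2763 = \frac{35919}{5}$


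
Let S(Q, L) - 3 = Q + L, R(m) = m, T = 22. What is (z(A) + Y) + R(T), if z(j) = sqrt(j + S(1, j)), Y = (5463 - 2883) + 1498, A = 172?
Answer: 4100 + 2*sqrt(87) ≈ 4118.7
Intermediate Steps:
S(Q, L) = 3 + L + Q (S(Q, L) = 3 + (Q + L) = 3 + (L + Q) = 3 + L + Q)
Y = 4078 (Y = 2580 + 1498 = 4078)
z(j) = sqrt(4 + 2*j) (z(j) = sqrt(j + (3 + j + 1)) = sqrt(j + (4 + j)) = sqrt(4 + 2*j))
(z(A) + Y) + R(T) = (sqrt(4 + 2*172) + 4078) + 22 = (sqrt(4 + 344) + 4078) + 22 = (sqrt(348) + 4078) + 22 = (2*sqrt(87) + 4078) + 22 = (4078 + 2*sqrt(87)) + 22 = 4100 + 2*sqrt(87)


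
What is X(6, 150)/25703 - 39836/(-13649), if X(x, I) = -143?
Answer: 1021952901/350820247 ≈ 2.9130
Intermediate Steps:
X(6, 150)/25703 - 39836/(-13649) = -143/25703 - 39836/(-13649) = -143*1/25703 - 39836*(-1/13649) = -143/25703 + 39836/13649 = 1021952901/350820247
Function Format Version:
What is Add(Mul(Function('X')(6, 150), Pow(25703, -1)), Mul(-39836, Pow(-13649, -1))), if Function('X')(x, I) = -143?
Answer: Rational(1021952901, 350820247) ≈ 2.9130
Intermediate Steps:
Add(Mul(Function('X')(6, 150), Pow(25703, -1)), Mul(-39836, Pow(-13649, -1))) = Add(Mul(-143, Pow(25703, -1)), Mul(-39836, Pow(-13649, -1))) = Add(Mul(-143, Rational(1, 25703)), Mul(-39836, Rational(-1, 13649))) = Add(Rational(-143, 25703), Rational(39836, 13649)) = Rational(1021952901, 350820247)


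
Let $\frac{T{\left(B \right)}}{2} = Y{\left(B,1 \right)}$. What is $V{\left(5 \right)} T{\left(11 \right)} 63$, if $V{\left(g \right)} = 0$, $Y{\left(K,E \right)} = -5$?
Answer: $0$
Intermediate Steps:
$T{\left(B \right)} = -10$ ($T{\left(B \right)} = 2 \left(-5\right) = -10$)
$V{\left(5 \right)} T{\left(11 \right)} 63 = 0 \left(-10\right) 63 = 0 \cdot 63 = 0$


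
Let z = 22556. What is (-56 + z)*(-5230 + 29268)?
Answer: 540855000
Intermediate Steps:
(-56 + z)*(-5230 + 29268) = (-56 + 22556)*(-5230 + 29268) = 22500*24038 = 540855000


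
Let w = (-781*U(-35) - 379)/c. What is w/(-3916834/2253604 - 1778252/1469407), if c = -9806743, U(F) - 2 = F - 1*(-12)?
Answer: 26528118019045108/47871121290840543489 ≈ 0.00055416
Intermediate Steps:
U(F) = 14 + F (U(F) = 2 + (F - 1*(-12)) = 2 + (F + 12) = 2 + (12 + F) = 14 + F)
w = -16022/9806743 (w = (-781*(14 - 35) - 379)/(-9806743) = (-781*(-21) - 379)*(-1/9806743) = (16401 - 379)*(-1/9806743) = 16022*(-1/9806743) = -16022/9806743 ≈ -0.0016338)
w/(-3916834/2253604 - 1778252/1469407) = -16022/(9806743*(-3916834/2253604 - 1778252/1469407)) = -16022/(9806743*(-3916834*1/2253604 - 1778252*1/1469407)) = -16022/(9806743*(-1958417/1126802 - 1778252/1469407)) = -16022/(9806743*(-4881449558823/1655730746414)) = -16022/9806743*(-1655730746414/4881449558823) = 26528118019045108/47871121290840543489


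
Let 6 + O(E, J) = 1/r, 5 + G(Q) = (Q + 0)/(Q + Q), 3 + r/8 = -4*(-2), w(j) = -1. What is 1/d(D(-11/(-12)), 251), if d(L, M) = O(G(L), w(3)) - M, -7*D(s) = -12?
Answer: -40/10279 ≈ -0.0038914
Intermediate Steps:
D(s) = 12/7 (D(s) = -1/7*(-12) = 12/7)
r = 40 (r = -24 + 8*(-4*(-2)) = -24 + 8*8 = -24 + 64 = 40)
G(Q) = -9/2 (G(Q) = -5 + (Q + 0)/(Q + Q) = -5 + Q/((2*Q)) = -5 + Q*(1/(2*Q)) = -5 + 1/2 = -9/2)
O(E, J) = -239/40 (O(E, J) = -6 + 1/40 = -239/40)
d(L, M) = -239/40 - M
1/d(D(-11/(-12)), 251) = 1/(-239/40 - 1*251) = 1/(-239/40 - 251) = 1/(-10279/40) = -40/10279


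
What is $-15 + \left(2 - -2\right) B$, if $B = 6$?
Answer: $9$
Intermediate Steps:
$-15 + \left(2 - -2\right) B = -15 + \left(2 - -2\right) 6 = -15 + \left(2 + 2\right) 6 = -15 + 4 \cdot 6 = -15 + 24 = 9$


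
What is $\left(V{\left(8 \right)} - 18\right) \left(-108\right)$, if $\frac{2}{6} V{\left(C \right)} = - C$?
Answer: $4536$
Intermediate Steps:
$V{\left(C \right)} = - 3 C$ ($V{\left(C \right)} = 3 \left(- C\right) = - 3 C$)
$\left(V{\left(8 \right)} - 18\right) \left(-108\right) = \left(\left(-3\right) 8 - 18\right) \left(-108\right) = \left(-24 - 18\right) \left(-108\right) = \left(-42\right) \left(-108\right) = 4536$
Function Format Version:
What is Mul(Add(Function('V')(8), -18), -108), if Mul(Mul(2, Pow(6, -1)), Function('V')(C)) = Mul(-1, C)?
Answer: 4536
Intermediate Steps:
Function('V')(C) = Mul(-3, C) (Function('V')(C) = Mul(3, Mul(-1, C)) = Mul(-3, C))
Mul(Add(Function('V')(8), -18), -108) = Mul(Add(Mul(-3, 8), -18), -108) = Mul(Add(-24, -18), -108) = Mul(-42, -108) = 4536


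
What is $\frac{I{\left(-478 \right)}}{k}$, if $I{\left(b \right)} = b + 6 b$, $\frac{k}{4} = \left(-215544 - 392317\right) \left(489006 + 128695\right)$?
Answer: $\frac{239}{107278956446} \approx 2.2278 \cdot 10^{-9}$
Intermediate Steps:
$k = -1501905390244$ ($k = 4 \left(-215544 - 392317\right) \left(489006 + 128695\right) = 4 \left(\left(-607861\right) 617701\right) = 4 \left(-375476347561\right) = -1501905390244$)
$I{\left(b \right)} = 7 b$
$\frac{I{\left(-478 \right)}}{k} = \frac{7 \left(-478\right)}{-1501905390244} = \left(-3346\right) \left(- \frac{1}{1501905390244}\right) = \frac{239}{107278956446}$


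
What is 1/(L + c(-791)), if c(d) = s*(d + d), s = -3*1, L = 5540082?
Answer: 1/5544828 ≈ 1.8035e-7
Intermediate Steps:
s = -3
c(d) = -6*d (c(d) = -3*(d + d) = -6*d)
1/(L + c(-791)) = 1/(5540082 - 6*(-791)) = 1/(5540082 + 4746) = 1/5544828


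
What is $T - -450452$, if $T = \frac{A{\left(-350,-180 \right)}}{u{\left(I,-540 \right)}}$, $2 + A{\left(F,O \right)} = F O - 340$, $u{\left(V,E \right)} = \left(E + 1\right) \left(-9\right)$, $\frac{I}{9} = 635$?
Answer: $\frac{242800590}{539} \approx 4.5047 \cdot 10^{5}$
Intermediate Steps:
$I = 5715$ ($I = 9 \cdot 635 = 5715$)
$u{\left(V,E \right)} = -9 - 9 E$ ($u{\left(V,E \right)} = \left(1 + E\right) \left(-9\right) = -9 - 9 E$)
$A{\left(F,O \right)} = -342 + F O$ ($A{\left(F,O \right)} = -2 + \left(F O - 340\right) = -2 + \left(-340 + F O\right) = -342 + F O$)
$T = \frac{6962}{539}$ ($T = \frac{-342 - -63000}{-9 - -4860} = \frac{-342 + 63000}{-9 + 4860} = \frac{62658}{4851} = 62658 \cdot \frac{1}{4851} = \frac{6962}{539} \approx 12.917$)
$T - -450452 = \frac{6962}{539} - -450452 = \frac{6962}{539} + 450452 = \frac{242800590}{539}$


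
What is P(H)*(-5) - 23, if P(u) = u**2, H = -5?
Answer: -148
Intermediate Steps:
P(H)*(-5) - 23 = (-5)**2*(-5) - 23 = 25*(-5) - 23 = -125 - 23 = -148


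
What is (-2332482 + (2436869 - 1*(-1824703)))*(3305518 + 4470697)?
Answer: 15001018594350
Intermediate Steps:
(-2332482 + (2436869 - 1*(-1824703)))*(3305518 + 4470697) = (-2332482 + (2436869 + 1824703))*7776215 = (-2332482 + 4261572)*7776215 = 1929090*7776215 = 15001018594350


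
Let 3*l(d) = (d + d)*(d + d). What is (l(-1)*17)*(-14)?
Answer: -952/3 ≈ -317.33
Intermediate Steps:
l(d) = 4*d²/3 (l(d) = ((d + d)*(d + d))/3 = ((2*d)*(2*d))/3 = (4*d²)/3 = 4*d²/3)
(l(-1)*17)*(-14) = (((4/3)*(-1)²)*17)*(-14) = (((4/3)*1)*17)*(-14) = ((4/3)*17)*(-14) = (68/3)*(-14) = -952/3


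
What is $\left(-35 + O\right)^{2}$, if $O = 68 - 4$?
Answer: $841$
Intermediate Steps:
$O = 64$
$\left(-35 + O\right)^{2} = \left(-35 + 64\right)^{2} = 29^{2} = 841$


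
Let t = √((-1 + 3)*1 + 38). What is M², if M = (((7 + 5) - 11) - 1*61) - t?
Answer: 3640 + 240*√10 ≈ 4398.9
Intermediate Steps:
t = 2*√10 (t = √(2*1 + 38) = √(2 + 38) = √40 = 2*√10 ≈ 6.3246)
M = -60 - 2*√10 (M = (((7 + 5) - 11) - 1*61) - 2*√10 = ((12 - 11) - 61) - 2*√10 = (1 - 61) - 2*√10 = -60 - 2*√10 ≈ -66.325)
M² = (-60 - 2*√10)²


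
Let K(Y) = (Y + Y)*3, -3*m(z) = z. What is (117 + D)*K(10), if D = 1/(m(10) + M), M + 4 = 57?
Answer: 1046160/149 ≈ 7021.2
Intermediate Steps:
m(z) = -z/3
M = 53 (M = -4 + 57 = 53)
D = 3/149 (D = 1/(-⅓*10 + 53) = 1/(-10/3 + 53) = 1/(149/3) = 3/149 ≈ 0.020134)
K(Y) = 6*Y (K(Y) = (2*Y)*3 = 6*Y)
(117 + D)*K(10) = (117 + 3/149)*(6*10) = (17436/149)*60 = 1046160/149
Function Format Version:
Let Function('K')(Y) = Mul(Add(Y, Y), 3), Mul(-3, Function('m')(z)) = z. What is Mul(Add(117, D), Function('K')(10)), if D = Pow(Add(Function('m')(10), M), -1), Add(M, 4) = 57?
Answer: Rational(1046160, 149) ≈ 7021.2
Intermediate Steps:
Function('m')(z) = Mul(Rational(-1, 3), z)
M = 53 (M = Add(-4, 57) = 53)
D = Rational(3, 149) (D = Pow(Add(Mul(Rational(-1, 3), 10), 53), -1) = Pow(Add(Rational(-10, 3), 53), -1) = Pow(Rational(149, 3), -1) = Rational(3, 149) ≈ 0.020134)
Function('K')(Y) = Mul(6, Y) (Function('K')(Y) = Mul(Mul(2, Y), 3) = Mul(6, Y))
Mul(Add(117, D), Function('K')(10)) = Mul(Add(117, Rational(3, 149)), Mul(6, 10)) = Mul(Rational(17436, 149), 60) = Rational(1046160, 149)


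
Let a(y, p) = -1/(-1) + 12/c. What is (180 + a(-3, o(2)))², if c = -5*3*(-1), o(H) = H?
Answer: 826281/25 ≈ 33051.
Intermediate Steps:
c = 15 (c = -15*(-1) = 15)
a(y, p) = 9/5 (a(y, p) = -1/(-1) + 12/15 = -1*(-1) + 12*(1/15) = 1 + ⅘ = 9/5)
(180 + a(-3, o(2)))² = (180 + 9/5)² = (909/5)² = 826281/25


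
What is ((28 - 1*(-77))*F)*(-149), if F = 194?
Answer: -3035130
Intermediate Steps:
((28 - 1*(-77))*F)*(-149) = ((28 - 1*(-77))*194)*(-149) = ((28 + 77)*194)*(-149) = (105*194)*(-149) = 20370*(-149) = -3035130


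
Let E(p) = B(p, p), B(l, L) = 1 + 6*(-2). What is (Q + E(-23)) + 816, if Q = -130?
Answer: 675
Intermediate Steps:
B(l, L) = -11 (B(l, L) = 1 - 12 = -11)
E(p) = -11
(Q + E(-23)) + 816 = (-130 - 11) + 816 = -141 + 816 = 675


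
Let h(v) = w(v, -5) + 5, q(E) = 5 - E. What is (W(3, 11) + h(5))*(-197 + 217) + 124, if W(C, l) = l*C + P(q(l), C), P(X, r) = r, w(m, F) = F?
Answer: 844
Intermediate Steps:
h(v) = 0 (h(v) = -5 + 5 = 0)
W(C, l) = C + C*l (W(C, l) = l*C + C = C*l + C = C + C*l)
(W(3, 11) + h(5))*(-197 + 217) + 124 = (3*(1 + 11) + 0)*(-197 + 217) + 124 = (3*12 + 0)*20 + 124 = (36 + 0)*20 + 124 = 36*20 + 124 = 720 + 124 = 844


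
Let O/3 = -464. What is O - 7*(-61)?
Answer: -965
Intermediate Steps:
O = -1392 (O = 3*(-464) = -1392)
O - 7*(-61) = -1392 - 7*(-61) = -1392 + 427 = -965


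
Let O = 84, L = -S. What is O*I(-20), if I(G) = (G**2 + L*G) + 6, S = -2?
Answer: 30744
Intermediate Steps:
L = 2 (L = -1*(-2) = 2)
I(G) = 6 + G**2 + 2*G (I(G) = (G**2 + 2*G) + 6 = 6 + G**2 + 2*G)
O*I(-20) = 84*(6 + (-20)**2 + 2*(-20)) = 84*(6 + 400 - 40) = 84*366 = 30744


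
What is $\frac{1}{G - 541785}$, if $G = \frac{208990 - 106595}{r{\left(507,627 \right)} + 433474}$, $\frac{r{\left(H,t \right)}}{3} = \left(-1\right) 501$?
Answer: $- \frac{431971}{234035305840} \approx -1.8458 \cdot 10^{-6}$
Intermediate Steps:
$r{\left(H,t \right)} = -1503$ ($r{\left(H,t \right)} = 3 \left(\left(-1\right) 501\right) = 3 \left(-501\right) = -1503$)
$G = \frac{102395}{431971}$ ($G = \frac{208990 - 106595}{-1503 + 433474} = \frac{102395}{431971} \approx 0.23704$)
$\frac{1}{G - 541785} = \frac{1}{\frac{102395}{431971} - 541785} = \frac{1}{- \frac{234035305840}{431971}} = - \frac{431971}{234035305840}$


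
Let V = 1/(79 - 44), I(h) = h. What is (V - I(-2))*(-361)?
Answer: -25631/35 ≈ -732.31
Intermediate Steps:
V = 1/35 ≈ 0.028571
(V - I(-2))*(-361) = (1/35 - 1*(-2))*(-361) = (1/35 + 2)*(-361) = (71/35)*(-361) = -25631/35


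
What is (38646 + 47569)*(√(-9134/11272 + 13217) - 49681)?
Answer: -4283247415 + 86215*√104951401005/2818 ≈ -4.2733e+9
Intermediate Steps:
(38646 + 47569)*(√(-9134/11272 + 13217) - 49681) = 86215*(√(-9134*1/11272 + 13217) - 49681) = 86215*(√(-4567/5636 + 13217) - 49681) = 86215*(√(74486445/5636) - 49681) = 86215*(√104951401005/2818 - 49681) = 86215*(-49681 + √104951401005/2818) = -4283247415 + 86215*√104951401005/2818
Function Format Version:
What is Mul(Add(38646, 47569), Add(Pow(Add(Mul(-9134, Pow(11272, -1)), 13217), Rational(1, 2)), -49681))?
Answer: Add(-4283247415, Mul(Rational(86215, 2818), Pow(104951401005, Rational(1, 2)))) ≈ -4.2733e+9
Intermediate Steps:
Mul(Add(38646, 47569), Add(Pow(Add(Mul(-9134, Pow(11272, -1)), 13217), Rational(1, 2)), -49681)) = Mul(86215, Add(Pow(Add(Mul(-9134, Rational(1, 11272)), 13217), Rational(1, 2)), -49681)) = Mul(86215, Add(Pow(Add(Rational(-4567, 5636), 13217), Rational(1, 2)), -49681)) = Mul(86215, Add(Pow(Rational(74486445, 5636), Rational(1, 2)), -49681)) = Mul(86215, Add(Mul(Rational(1, 2818), Pow(104951401005, Rational(1, 2))), -49681)) = Mul(86215, Add(-49681, Mul(Rational(1, 2818), Pow(104951401005, Rational(1, 2))))) = Add(-4283247415, Mul(Rational(86215, 2818), Pow(104951401005, Rational(1, 2))))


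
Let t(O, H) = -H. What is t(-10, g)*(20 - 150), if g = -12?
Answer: -1560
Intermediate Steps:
t(-10, g)*(20 - 150) = (-1*(-12))*(20 - 150) = 12*(-130) = -1560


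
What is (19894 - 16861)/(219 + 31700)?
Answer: 3033/31919 ≈ 0.095022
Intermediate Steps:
(19894 - 16861)/(219 + 31700) = 3033/31919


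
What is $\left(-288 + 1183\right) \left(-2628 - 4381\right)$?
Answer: $-6273055$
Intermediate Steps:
$\left(-288 + 1183\right) \left(-2628 - 4381\right) = 895 \left(-7009\right) = -6273055$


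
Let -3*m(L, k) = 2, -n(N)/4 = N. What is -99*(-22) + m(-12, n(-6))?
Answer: 6532/3 ≈ 2177.3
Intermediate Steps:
n(N) = -4*N
m(L, k) = -⅔ (m(L, k) = -⅓*2 = -⅔)
-99*(-22) + m(-12, n(-6)) = -99*(-22) - ⅔ = 2178 - ⅔ = 6532/3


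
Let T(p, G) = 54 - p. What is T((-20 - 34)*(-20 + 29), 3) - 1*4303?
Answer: -3763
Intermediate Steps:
T((-20 - 34)*(-20 + 29), 3) - 1*4303 = (54 - (-20 - 34)*(-20 + 29)) - 1*4303 = (54 - (-54)*9) - 4303 = (54 - 1*(-486)) - 4303 = (54 + 486) - 4303 = 540 - 4303 = -3763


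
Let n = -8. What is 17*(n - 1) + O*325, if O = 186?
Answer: 60297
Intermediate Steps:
17*(n - 1) + O*325 = 17*(-8 - 1) + 186*325 = 17*(-9) + 60450 = -153 + 60450 = 60297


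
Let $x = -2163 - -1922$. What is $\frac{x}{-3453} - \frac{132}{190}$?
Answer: $- \frac{205003}{328035} \approx -0.62494$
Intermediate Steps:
$x = -241$ ($x = -2163 + 1922 = -241$)
$\frac{x}{-3453} - \frac{132}{190} = - \frac{241}{-3453} - \frac{132}{190} = \left(-241\right) \left(- \frac{1}{3453}\right) - \frac{66}{95} = \frac{241}{3453} - \frac{66}{95} = - \frac{205003}{328035}$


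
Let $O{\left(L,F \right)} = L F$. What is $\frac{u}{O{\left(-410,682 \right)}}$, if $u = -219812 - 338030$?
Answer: $\frac{278921}{139810} \approx 1.995$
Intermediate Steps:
$O{\left(L,F \right)} = F L$
$u = -557842$
$\frac{u}{O{\left(-410,682 \right)}} = - \frac{557842}{682 \left(-410\right)} = - \frac{557842}{-279620} = \left(-557842\right) \left(- \frac{1}{279620}\right) = \frac{278921}{139810}$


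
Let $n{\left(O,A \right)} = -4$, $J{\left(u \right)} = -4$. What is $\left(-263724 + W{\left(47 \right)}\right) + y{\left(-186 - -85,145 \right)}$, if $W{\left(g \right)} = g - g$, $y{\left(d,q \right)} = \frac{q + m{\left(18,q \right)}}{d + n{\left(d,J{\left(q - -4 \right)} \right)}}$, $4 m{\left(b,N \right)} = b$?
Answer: $- \frac{55382339}{210} \approx -2.6373 \cdot 10^{5}$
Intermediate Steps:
$m{\left(b,N \right)} = \frac{b}{4}$
$y{\left(d,q \right)} = \frac{\frac{9}{2} + q}{-4 + d}$ ($y{\left(d,q \right)} = \frac{q + \frac{1}{4} \cdot 18}{d - 4} = \frac{q + \frac{9}{2}}{-4 + d} = \frac{\frac{9}{2} + q}{-4 + d}$)
$W{\left(g \right)} = 0$
$\left(-263724 + W{\left(47 \right)}\right) + y{\left(-186 - -85,145 \right)} = \left(-263724 + 0\right) + \frac{\frac{9}{2} + 145}{-4 - 101} = -263724 + \frac{1}{-4 + \left(-186 + 85\right)} \frac{299}{2} = -263724 + \frac{1}{-4 - 101} \cdot \frac{299}{2} = -263724 + \frac{1}{-105} \cdot \frac{299}{2} = -263724 - \frac{299}{210} = - \frac{55382339}{210}$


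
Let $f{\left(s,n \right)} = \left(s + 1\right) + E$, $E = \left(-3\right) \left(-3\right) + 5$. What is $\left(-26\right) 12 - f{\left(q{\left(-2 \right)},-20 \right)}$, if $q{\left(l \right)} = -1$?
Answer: $-326$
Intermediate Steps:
$E = 14$ ($E = 9 + 5 = 14$)
$f{\left(s,n \right)} = 15 + s$ ($f{\left(s,n \right)} = \left(s + 1\right) + 14 = \left(1 + s\right) + 14 = 15 + s$)
$\left(-26\right) 12 - f{\left(q{\left(-2 \right)},-20 \right)} = \left(-26\right) 12 - \left(15 - 1\right) = -312 - 14 = -326$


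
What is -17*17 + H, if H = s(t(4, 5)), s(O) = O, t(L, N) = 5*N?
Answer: -264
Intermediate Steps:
H = 25 (H = 5*5 = 25)
-17*17 + H = -17*17 + 25 = -289 + 25 = -264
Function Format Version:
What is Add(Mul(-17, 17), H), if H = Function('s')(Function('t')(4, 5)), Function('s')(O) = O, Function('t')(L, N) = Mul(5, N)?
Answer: -264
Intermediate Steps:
H = 25 (H = Mul(5, 5) = 25)
Add(Mul(-17, 17), H) = Add(Mul(-17, 17), 25) = Add(-289, 25) = -264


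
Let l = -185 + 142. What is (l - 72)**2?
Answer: 13225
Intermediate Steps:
l = -43
(l - 72)**2 = (-43 - 72)**2 = (-115)**2 = 13225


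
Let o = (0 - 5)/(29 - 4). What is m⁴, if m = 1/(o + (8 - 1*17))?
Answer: 625/4477456 ≈ 0.00013959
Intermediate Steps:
o = -⅕ (o = -5/25 = -5*1/25 = -⅕ ≈ -0.20000)
m = -5/46 (m = 1/(-⅕ + (8 - 1*17)) = 1/(-⅕ + (8 - 17)) = 1/(-⅕ - 9) = 1/(-46/5) = -5/46 ≈ -0.10870)
m⁴ = (-5/46)⁴ = 625/4477456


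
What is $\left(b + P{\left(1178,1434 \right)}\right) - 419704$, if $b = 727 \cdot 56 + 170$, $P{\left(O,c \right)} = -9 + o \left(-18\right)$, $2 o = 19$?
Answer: $-379002$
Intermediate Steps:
$o = \frac{19}{2}$ ($o = \frac{1}{2} \cdot 19 = \frac{19}{2} \approx 9.5$)
$P{\left(O,c \right)} = -180$ ($P{\left(O,c \right)} = -9 + \frac{19}{2} \left(-18\right) = -9 - 171 = -180$)
$b = 40882$ ($b = 40712 + 170 = 40882$)
$\left(b + P{\left(1178,1434 \right)}\right) - 419704 = \left(40882 - 180\right) - 419704 = 40702 - 419704 = -379002$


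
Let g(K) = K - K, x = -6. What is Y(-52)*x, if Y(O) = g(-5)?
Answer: 0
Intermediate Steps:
g(K) = 0
Y(O) = 0
Y(-52)*x = 0*(-6) = 0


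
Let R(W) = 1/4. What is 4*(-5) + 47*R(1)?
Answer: -33/4 ≈ -8.2500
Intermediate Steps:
R(W) = ¼
4*(-5) + 47*R(1) = 4*(-5) + 47*(¼) = -20 + 47/4 = -33/4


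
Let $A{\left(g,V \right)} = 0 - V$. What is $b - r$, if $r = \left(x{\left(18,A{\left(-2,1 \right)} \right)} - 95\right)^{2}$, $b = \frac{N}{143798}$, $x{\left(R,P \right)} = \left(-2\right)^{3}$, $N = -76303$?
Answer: $- \frac{1525629285}{143798} \approx -10610.0$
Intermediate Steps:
$A{\left(g,V \right)} = - V$
$x{\left(R,P \right)} = -8$
$b = - \frac{76303}{143798} \approx -0.53063$
$r = 10609$ ($r = \left(-8 - 95\right)^{2} = \left(-103\right)^{2} = 10609$)
$b - r = - \frac{76303}{143798} - 10609 = - \frac{1525629285}{143798}$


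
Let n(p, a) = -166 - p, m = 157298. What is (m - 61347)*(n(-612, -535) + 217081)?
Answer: 20871933177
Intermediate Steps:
(m - 61347)*(n(-612, -535) + 217081) = (157298 - 61347)*((-166 - 1*(-612)) + 217081) = 95951*((-166 + 612) + 217081) = 95951*(446 + 217081) = 95951*217527 = 20871933177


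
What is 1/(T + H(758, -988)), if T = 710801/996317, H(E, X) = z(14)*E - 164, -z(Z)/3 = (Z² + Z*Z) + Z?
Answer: -142331/131429482505 ≈ -1.0829e-6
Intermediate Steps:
z(Z) = -6*Z² - 3*Z (z(Z) = -3*((Z² + Z*Z) + Z) = -3*((Z² + Z²) + Z) = -3*(2*Z² + Z) = -3*(Z + 2*Z²) = -6*Z² - 3*Z)
H(E, X) = -164 - 1218*E (H(E, X) = (-3*14*(1 + 2*14))*E - 164 = (-3*14*(1 + 28))*E - 164 = (-3*14*29)*E - 164 = -1218*E - 164 = -164 - 1218*E)
T = 101543/142331 (T = 710801*(1/996317) = 101543/142331 ≈ 0.71343)
1/(T + H(758, -988)) = 1/(101543/142331 + (-164 - 1218*758)) = 1/(101543/142331 + (-164 - 923244)) = 1/(101543/142331 - 923408) = 1/(-131429482505/142331) = -142331/131429482505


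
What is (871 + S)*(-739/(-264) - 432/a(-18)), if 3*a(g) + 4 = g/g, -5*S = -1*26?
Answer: 502881847/1320 ≈ 3.8097e+5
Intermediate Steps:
S = 26/5 (S = -(-1)*26/5 = -⅕*(-26) = 26/5 ≈ 5.2000)
a(g) = -1 (a(g) = -4/3 + (g/g)/3 = -4/3 + (⅓)*1 = -4/3 + ⅓ = -1)
(871 + S)*(-739/(-264) - 432/a(-18)) = (871 + 26/5)*(-739/(-264) - 432/(-1)) = 4381*(-739*(-1/264) - 432*(-1))/5 = 4381*(739/264 + 432)/5 = (4381/5)*(114787/264) = 502881847/1320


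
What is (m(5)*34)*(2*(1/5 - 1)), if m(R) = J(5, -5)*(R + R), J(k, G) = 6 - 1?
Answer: -2720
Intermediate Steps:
J(k, G) = 5
m(R) = 10*R (m(R) = 5*(R + R) = 5*(2*R) = 10*R)
(m(5)*34)*(2*(1/5 - 1)) = ((10*5)*34)*(2*(1/5 - 1)) = (50*34)*(2*(1/5 - 1)) = 1700*(2*(-4/5)) = 1700*(-8/5) = -2720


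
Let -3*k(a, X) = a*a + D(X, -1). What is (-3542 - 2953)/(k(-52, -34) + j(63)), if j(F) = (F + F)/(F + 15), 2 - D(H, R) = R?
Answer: 253305/35128 ≈ 7.2109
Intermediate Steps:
D(H, R) = 2 - R
j(F) = 2*F/(15 + F) (j(F) = (2*F)/(15 + F) = 2*F/(15 + F))
k(a, X) = -1 - a²/3 (k(a, X) = -(a*a + (2 - 1*(-1)))/3 = -(a² + (2 + 1))/3 = -(a² + 3)/3 = -(3 + a²)/3 = -1 - a²/3)
(-3542 - 2953)/(k(-52, -34) + j(63)) = (-3542 - 2953)/((-1 - ⅓*(-52)²) + 2*63/(15 + 63)) = -6495/((-1 - ⅓*2704) + 2*63/78) = -6495/((-1 - 2704/3) + 2*63*(1/78)) = -6495/(-2707/3 + 21/13) = -6495/(-35128/39) = -6495*(-39/35128) = 253305/35128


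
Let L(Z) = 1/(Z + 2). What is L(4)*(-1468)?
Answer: -734/3 ≈ -244.67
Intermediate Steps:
L(Z) = 1/(2 + Z)
L(4)*(-1468) = -1468/(2 + 4) = -1468/6 = (⅙)*(-1468) = -734/3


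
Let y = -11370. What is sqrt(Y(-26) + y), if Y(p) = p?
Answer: 2*I*sqrt(2849) ≈ 106.75*I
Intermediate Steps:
sqrt(Y(-26) + y) = sqrt(-26 - 11370) = sqrt(-11396) = 2*I*sqrt(2849)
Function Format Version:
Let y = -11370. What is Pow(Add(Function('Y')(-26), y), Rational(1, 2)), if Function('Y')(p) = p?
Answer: Mul(2, I, Pow(2849, Rational(1, 2))) ≈ Mul(106.75, I)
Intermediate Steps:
Pow(Add(Function('Y')(-26), y), Rational(1, 2)) = Pow(Add(-26, -11370), Rational(1, 2)) = Pow(-11396, Rational(1, 2)) = Mul(2, I, Pow(2849, Rational(1, 2)))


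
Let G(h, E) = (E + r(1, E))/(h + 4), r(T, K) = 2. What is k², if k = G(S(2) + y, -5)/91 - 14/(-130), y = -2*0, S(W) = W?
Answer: 8649/828100 ≈ 0.010444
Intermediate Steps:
y = 0
G(h, E) = (2 + E)/(4 + h) (G(h, E) = (E + 2)/(h + 4) = (2 + E)/(4 + h))
k = 93/910 (k = ((2 - 5)/(4 + (2 + 0)))/91 - 14/(-130) = (-3/(4 + 2))*(1/91) - 14*(-1/130) = (-3/6)*(1/91) + 7/65 = ((⅙)*(-3))*(1/91) + 7/65 = -½*1/91 + 7/65 = -1/182 + 7/65 = 93/910 ≈ 0.10220)
k² = (93/910)² = 8649/828100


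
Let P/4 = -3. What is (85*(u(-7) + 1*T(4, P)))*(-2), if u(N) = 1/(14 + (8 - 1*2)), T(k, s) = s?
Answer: 4063/2 ≈ 2031.5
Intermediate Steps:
P = -12 (P = 4*(-3) = -12)
u(N) = 1/20 (u(N) = 1/(14 + (8 - 2)) = 1/(14 + 6) = 1/20)
(85*(u(-7) + 1*T(4, P)))*(-2) = (85*(1/20 + 1*(-12)))*(-2) = (85*(1/20 - 12))*(-2) = (85*(-239/20))*(-2) = -4063/4*(-2) = 4063/2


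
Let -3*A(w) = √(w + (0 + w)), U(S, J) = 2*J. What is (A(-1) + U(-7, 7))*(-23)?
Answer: -322 + 23*I*√2/3 ≈ -322.0 + 10.842*I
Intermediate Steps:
A(w) = -√2*√w/3 (A(w) = -√(w + (0 + w))/3 = -√(w + w)/3 = -√2*√w/3)
(A(-1) + U(-7, 7))*(-23) = (-√2*√(-1)/3 + 2*7)*(-23) = (-√2*I/3 + 14)*(-23) = (-I*√2/3 + 14)*(-23) = (14 - I*√2/3)*(-23) = -322 + 23*I*√2/3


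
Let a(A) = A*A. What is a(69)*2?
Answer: 9522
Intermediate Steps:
a(A) = A²
a(69)*2 = 69²*2 = 4761*2 = 9522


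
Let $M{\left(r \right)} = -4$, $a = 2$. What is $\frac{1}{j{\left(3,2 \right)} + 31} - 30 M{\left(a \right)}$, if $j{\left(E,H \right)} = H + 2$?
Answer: $\frac{4201}{35} \approx 120.03$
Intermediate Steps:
$j{\left(E,H \right)} = 2 + H$
$\frac{1}{j{\left(3,2 \right)} + 31} - 30 M{\left(a \right)} = \frac{1}{\left(2 + 2\right) + 31} - -120 = \frac{1}{4 + 31} + 120 = \frac{1}{35} + 120 = \frac{4201}{35}$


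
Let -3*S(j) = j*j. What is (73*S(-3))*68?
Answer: -14892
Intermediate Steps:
S(j) = -j²/3 (S(j) = -j*j/3 = -j²/3)
(73*S(-3))*68 = (73*(-⅓*(-3)²))*68 = (73*(-⅓*9))*68 = (73*(-3))*68 = -219*68 = -14892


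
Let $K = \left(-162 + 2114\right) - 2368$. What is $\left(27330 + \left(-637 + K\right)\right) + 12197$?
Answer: $38474$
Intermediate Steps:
$K = -416$ ($K = 1952 - 2368 = -416$)
$\left(27330 + \left(-637 + K\right)\right) + 12197 = \left(27330 - 1053\right) + 12197 = 26277 + 12197 = 38474$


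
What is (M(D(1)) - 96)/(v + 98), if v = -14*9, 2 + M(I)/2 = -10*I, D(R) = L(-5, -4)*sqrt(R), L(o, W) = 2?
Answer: 5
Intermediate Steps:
D(R) = 2*sqrt(R)
M(I) = -4 - 20*I (M(I) = -4 + 2*(-10*I) = -4 - 20*I)
v = -126
(M(D(1)) - 96)/(v + 98) = ((-4 - 40*sqrt(1)) - 96)/(-126 + 98) = ((-4 - 40) - 96)/(-28) = ((-4 - 20*2) - 96)*(-1/28) = ((-4 - 40) - 96)*(-1/28) = (-44 - 96)*(-1/28) = -140*(-1/28) = 5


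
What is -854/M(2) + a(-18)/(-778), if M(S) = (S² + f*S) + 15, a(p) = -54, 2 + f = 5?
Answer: -331531/9725 ≈ -34.091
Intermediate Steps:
f = 3 (f = -2 + 5 = 3)
M(S) = 15 + S² + 3*S (M(S) = (S² + 3*S) + 15 = 15 + S² + 3*S)
-854/M(2) + a(-18)/(-778) = -854/(15 + 2² + 3*2) - 54/(-778) = -854/(15 + 4 + 6) - 54*(-1/778) = -854/25 + 27/389 = -331531/9725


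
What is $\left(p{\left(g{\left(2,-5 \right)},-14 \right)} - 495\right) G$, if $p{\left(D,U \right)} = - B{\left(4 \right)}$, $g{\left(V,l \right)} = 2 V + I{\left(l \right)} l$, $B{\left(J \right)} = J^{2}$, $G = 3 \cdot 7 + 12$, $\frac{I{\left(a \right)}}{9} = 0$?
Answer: $-16863$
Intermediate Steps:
$I{\left(a \right)} = 0$ ($I{\left(a \right)} = 9 \cdot 0 = 0$)
$G = 33$ ($G = 21 + 12 = 33$)
$g{\left(V,l \right)} = 2 V$ ($g{\left(V,l \right)} = 2 V + 0 l = 2 V + 0 = 2 V$)
$p{\left(D,U \right)} = -16$ ($p{\left(D,U \right)} = - 4^{2} = \left(-1\right) 16 = -16$)
$\left(p{\left(g{\left(2,-5 \right)},-14 \right)} - 495\right) G = \left(-16 - 495\right) 33 = \left(-511\right) 33 = -16863$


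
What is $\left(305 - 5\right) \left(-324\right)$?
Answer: $-97200$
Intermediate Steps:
$\left(305 - 5\right) \left(-324\right) = 300 \left(-324\right) = -97200$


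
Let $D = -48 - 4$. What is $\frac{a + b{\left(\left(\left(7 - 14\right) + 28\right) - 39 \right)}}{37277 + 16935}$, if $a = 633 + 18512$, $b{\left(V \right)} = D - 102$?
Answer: $\frac{18991}{54212} \approx 0.35031$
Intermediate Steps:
$D = -52$ ($D = -48 - 4 = -52$)
$b{\left(V \right)} = -154$ ($b{\left(V \right)} = -52 - 102 = -154$)
$a = 19145$
$\frac{a + b{\left(\left(\left(7 - 14\right) + 28\right) - 39 \right)}}{37277 + 16935} = \frac{19145 - 154}{37277 + 16935} = \frac{18991}{54212}$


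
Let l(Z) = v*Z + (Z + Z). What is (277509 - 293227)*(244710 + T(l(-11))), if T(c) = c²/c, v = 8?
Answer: -3844622800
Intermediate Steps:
l(Z) = 10*Z (l(Z) = 8*Z + (Z + Z) = 8*Z + 2*Z = 10*Z)
T(c) = c
(277509 - 293227)*(244710 + T(l(-11))) = (277509 - 293227)*(244710 + 10*(-11)) = -15718*(244710 - 110) = -15718*244600 = -3844622800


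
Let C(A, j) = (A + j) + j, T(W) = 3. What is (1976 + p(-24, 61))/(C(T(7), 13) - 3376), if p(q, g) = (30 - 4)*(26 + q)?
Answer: -2028/3347 ≈ -0.60592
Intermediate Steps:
p(q, g) = 676 + 26*q (p(q, g) = 26*(26 + q) = 676 + 26*q)
C(A, j) = A + 2*j
(1976 + p(-24, 61))/(C(T(7), 13) - 3376) = (1976 + (676 + 26*(-24)))/((3 + 2*13) - 3376) = (1976 + (676 - 624))/((3 + 26) - 3376) = (1976 + 52)/(29 - 3376) = 2028/(-3347) = 2028*(-1/3347) = -2028/3347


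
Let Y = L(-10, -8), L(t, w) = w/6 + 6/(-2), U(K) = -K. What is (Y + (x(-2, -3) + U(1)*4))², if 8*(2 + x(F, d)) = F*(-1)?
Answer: 14641/144 ≈ 101.67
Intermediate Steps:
x(F, d) = -2 - F/8 (x(F, d) = -2 + (F*(-1))/8 = -2 + (-F)/8 = -2 - F/8)
L(t, w) = -3 + w/6 (L(t, w) = w*(⅙) + 6*(-½) = w/6 - 3 = -3 + w/6)
Y = -13/3 (Y = -3 + (⅙)*(-8) = -3 - 4/3 = -13/3 ≈ -4.3333)
(Y + (x(-2, -3) + U(1)*4))² = (-13/3 + ((-2 - ⅛*(-2)) - 1*1*4))² = (-13/3 + ((-2 + ¼) - 1*4))² = (-13/3 + (-7/4 - 4))² = (-13/3 - 23/4)² = (-121/12)² = 14641/144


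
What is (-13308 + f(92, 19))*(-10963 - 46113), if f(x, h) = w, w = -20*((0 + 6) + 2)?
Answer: 768699568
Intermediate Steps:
w = -160 (w = -20*(6 + 2) = -20*8 = -160)
f(x, h) = -160
(-13308 + f(92, 19))*(-10963 - 46113) = (-13308 - 160)*(-10963 - 46113) = -13468*(-57076) = 768699568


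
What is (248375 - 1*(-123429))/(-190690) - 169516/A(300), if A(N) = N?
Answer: -810913681/1430175 ≈ -567.00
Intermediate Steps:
(248375 - 1*(-123429))/(-190690) - 169516/A(300) = (248375 - 1*(-123429))/(-190690) - 169516/300 = (248375 + 123429)*(-1/190690) - 169516*1/300 = 371804*(-1/190690) - 42379/75 = -185902/95345 - 42379/75 = -810913681/1430175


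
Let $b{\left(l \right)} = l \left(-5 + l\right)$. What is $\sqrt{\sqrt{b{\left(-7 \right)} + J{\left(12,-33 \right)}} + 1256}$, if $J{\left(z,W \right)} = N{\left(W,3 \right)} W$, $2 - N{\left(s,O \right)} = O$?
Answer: $\sqrt{1256 + 3 \sqrt{13}} \approx 35.592$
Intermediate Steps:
$N{\left(s,O \right)} = 2 - O$
$J{\left(z,W \right)} = - W$ ($J{\left(z,W \right)} = \left(2 - 3\right) W = - W$)
$\sqrt{\sqrt{b{\left(-7 \right)} + J{\left(12,-33 \right)}} + 1256} = \sqrt{\sqrt{- 7 \left(-5 - 7\right) - -33} + 1256} = \sqrt{\sqrt{\left(-7\right) \left(-12\right) + 33} + 1256} = \sqrt{\sqrt{84 + 33} + 1256} = \sqrt{\sqrt{117} + 1256} = \sqrt{3 \sqrt{13} + 1256} = \sqrt{1256 + 3 \sqrt{13}}$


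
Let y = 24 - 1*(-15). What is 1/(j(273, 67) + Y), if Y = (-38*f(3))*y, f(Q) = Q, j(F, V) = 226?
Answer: -1/4220 ≈ -0.00023697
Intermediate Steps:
y = 39 (y = 24 + 15 = 39)
Y = -4446 (Y = -38*3*39 = -114*39 = -4446)
1/(j(273, 67) + Y) = 1/(226 - 4446) = 1/(-4220) = -1/4220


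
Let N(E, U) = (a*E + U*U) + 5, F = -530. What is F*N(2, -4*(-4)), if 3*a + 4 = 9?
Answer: -420290/3 ≈ -1.4010e+5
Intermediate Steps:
a = 5/3 (a = -4/3 + (⅓)*9 = -4/3 + 3 = 5/3 ≈ 1.6667)
N(E, U) = 5 + U² + 5*E/3 (N(E, U) = (5*E/3 + U*U) + 5 = (5*E/3 + U²) + 5 = (U² + 5*E/3) + 5 = 5 + U² + 5*E/3)
F*N(2, -4*(-4)) = -530*(5 + (-4*(-4))² + (5/3)*2) = -530*(5 + 16² + 10/3) = -530*(5 + 256 + 10/3) = -530*793/3 = -420290/3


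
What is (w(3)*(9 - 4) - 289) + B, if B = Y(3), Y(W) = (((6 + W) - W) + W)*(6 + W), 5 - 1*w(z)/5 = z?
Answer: -158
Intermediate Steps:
w(z) = 25 - 5*z
Y(W) = (6 + W)² (Y(W) = (6 + W)*(6 + W) = (6 + W)²)
B = 81 (B = (6 + 3)² = 9² = 81)
(w(3)*(9 - 4) - 289) + B = ((25 - 5*3)*(9 - 4) - 289) + 81 = ((25 - 15)*5 - 289) + 81 = (10*5 - 289) + 81 = (50 - 289) + 81 = -239 + 81 = -158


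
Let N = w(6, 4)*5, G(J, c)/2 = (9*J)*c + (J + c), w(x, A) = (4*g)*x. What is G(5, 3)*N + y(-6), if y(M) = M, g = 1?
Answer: 34314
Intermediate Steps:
w(x, A) = 4*x (w(x, A) = (4*1)*x = 4*x)
G(J, c) = 2*J + 2*c + 18*J*c (G(J, c) = 2*((9*J)*c + (J + c)) = 2*(9*J*c + (J + c)) = 2*(J + c + 9*J*c) = 2*J + 2*c + 18*J*c)
N = 120 (N = (4*6)*5 = 24*5 = 120)
G(5, 3)*N + y(-6) = (2*5 + 2*3 + 18*5*3)*120 - 6 = (10 + 6 + 270)*120 - 6 = 286*120 - 6 = 34320 - 6 = 34314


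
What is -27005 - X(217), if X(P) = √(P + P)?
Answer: -27005 - √434 ≈ -27026.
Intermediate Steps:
X(P) = √2*√P (X(P) = √(2*P) = √2*√P)
-27005 - X(217) = -27005 - √2*√217 = -27005 - √434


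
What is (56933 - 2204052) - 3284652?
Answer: -5431771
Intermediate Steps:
(56933 - 2204052) - 3284652 = -2147119 - 3284652 = -5431771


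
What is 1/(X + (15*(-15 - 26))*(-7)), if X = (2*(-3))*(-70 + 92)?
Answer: 1/4173 ≈ 0.00023964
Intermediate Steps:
X = -132 (X = -6*22 = -132)
1/(X + (15*(-15 - 26))*(-7)) = 1/(-132 + (15*(-15 - 26))*(-7)) = 1/(-132 + (15*(-41))*(-7)) = 1/(-132 - 615*(-7)) = 1/(-132 + 4305) = 1/4173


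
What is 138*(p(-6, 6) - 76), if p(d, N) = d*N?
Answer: -15456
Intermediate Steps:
p(d, N) = N*d
138*(p(-6, 6) - 76) = 138*(6*(-6) - 76) = 138*(-36 - 76) = 138*(-112) = -15456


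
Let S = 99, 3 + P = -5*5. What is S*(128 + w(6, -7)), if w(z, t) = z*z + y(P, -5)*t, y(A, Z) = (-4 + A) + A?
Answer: 57816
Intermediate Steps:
P = -28 (P = -3 - 5*5 = -3 - 25 = -28)
y(A, Z) = -4 + 2*A
w(z, t) = z² - 60*t (w(z, t) = z*z + (-4 + 2*(-28))*t = z² + (-4 - 56)*t = z² - 60*t)
S*(128 + w(6, -7)) = 99*(128 + (6² - 60*(-7))) = 99*(128 + (36 + 420)) = 99*(128 + 456) = 99*584 = 57816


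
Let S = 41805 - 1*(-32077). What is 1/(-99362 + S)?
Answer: -1/25480 ≈ -3.9246e-5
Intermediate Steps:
S = 73882 (S = 41805 + 32077 = 73882)
1/(-99362 + S) = 1/(-99362 + 73882) = 1/(-25480) = -1/25480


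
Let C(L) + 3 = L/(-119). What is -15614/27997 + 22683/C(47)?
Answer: -75577966225/11310788 ≈ -6681.9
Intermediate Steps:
C(L) = -3 - L/119 (C(L) = -3 + L/(-119) = -3 + L*(-1/119) = -3 - L/119)
-15614/27997 + 22683/C(47) = -15614/27997 + 22683/(-3 - 1/119*47) = -15614*1/27997 + 22683/(-3 - 47/119) = -15614/27997 + 22683/(-404/119) = -15614/27997 + 22683*(-119/404) = -15614/27997 - 2699277/404 = -75577966225/11310788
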